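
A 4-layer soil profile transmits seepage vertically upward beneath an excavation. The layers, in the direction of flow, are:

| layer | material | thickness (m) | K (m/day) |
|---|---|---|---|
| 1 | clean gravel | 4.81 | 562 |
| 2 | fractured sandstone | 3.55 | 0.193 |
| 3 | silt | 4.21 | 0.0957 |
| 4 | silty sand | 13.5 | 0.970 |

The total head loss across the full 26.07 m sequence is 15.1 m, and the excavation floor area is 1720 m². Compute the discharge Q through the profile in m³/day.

Flow is perpendicular to layering, so the layers act in series and the equivalent K is the thickness-weighted harmonic mean.
Total thickness L = 4.81 + 3.55 + 4.21 + 13.5 = 26.07 m.
Σ(b_i/K_i) = 4.81/562 + 3.55/0.193 + 4.21/0.0957 + 13.5/0.970 = 76.31 d.
K_eq = L / Σ(b_i/K_i) = 26.07 / 76.31 = 0.3416 m/day.
Q = K_eq · A · (Δh/L) = 0.3416 × 1720 × (15.1/26.07) = 340.3 m³/day.

340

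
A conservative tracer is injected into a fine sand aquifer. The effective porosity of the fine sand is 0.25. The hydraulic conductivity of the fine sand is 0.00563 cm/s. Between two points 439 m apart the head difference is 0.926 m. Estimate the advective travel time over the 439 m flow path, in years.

Convert K: 0.00563 cm/s × 864 = 4.864 m/day.
Hydraulic gradient i = Δh / L = 0.926 / 439 = 0.002109.
Darcy flux q = K · i = 4.864 × 0.002109 = 0.01026 m/day.
Seepage velocity v = q / n_e = 0.01026 / 0.25 = 0.04104 m/day.
Travel time t = L / v = 439 / 0.04104 = 10696 days = 29.29 years.

29.3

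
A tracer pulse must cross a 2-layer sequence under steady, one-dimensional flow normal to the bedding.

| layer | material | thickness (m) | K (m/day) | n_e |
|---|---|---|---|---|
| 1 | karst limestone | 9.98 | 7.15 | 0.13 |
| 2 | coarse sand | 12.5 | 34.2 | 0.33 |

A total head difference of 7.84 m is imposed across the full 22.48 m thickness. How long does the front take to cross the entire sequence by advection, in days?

1.22

With flow normal to the layers, continuity requires the same specific discharge q through every layer.
Σ(b_i/K_i) = 9.98/7.15 + 12.5/34.2 = 1.761 d.
q = Δh / Σ(b_i/K_i) = 7.84 / 1.761 = 4.451 m/day.
In each layer the seepage velocity is v_i = q/n_i, so the layer transit time is t_i = b_i·n_i / q:
  layer 1 (karst limestone): t_1 = 9.98 × 0.13 / 4.451 = 0.2915 d
  layer 2 (coarse sand): t_2 = 12.5 × 0.33 / 4.451 = 0.9267 d
Total t = Σ t_i = 1.218 days.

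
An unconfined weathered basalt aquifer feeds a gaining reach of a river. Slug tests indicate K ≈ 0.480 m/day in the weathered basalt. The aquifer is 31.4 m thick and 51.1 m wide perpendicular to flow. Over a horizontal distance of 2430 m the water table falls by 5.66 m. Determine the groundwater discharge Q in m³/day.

1.79

Cross-sectional area A = 51.1 × 31.4 = 1605 m².
Hydraulic gradient i = Δh / L = 5.66 / 2430 = 0.002329.
Darcy's law: Q = K · A · i = 0.4800 × 1605 × 0.002329 = 1.794 m³/day.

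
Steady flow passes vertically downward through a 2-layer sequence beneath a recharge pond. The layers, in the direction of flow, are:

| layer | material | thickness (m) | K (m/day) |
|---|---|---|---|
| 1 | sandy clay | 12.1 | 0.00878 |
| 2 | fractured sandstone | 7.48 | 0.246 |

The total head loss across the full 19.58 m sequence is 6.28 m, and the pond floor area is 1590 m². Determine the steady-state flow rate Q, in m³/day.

7.09

Flow is perpendicular to layering, so the layers act in series and the equivalent K is the thickness-weighted harmonic mean.
Total thickness L = 12.1 + 7.48 = 19.58 m.
Σ(b_i/K_i) = 12.1/0.00878 + 7.48/0.246 = 1409 d.
K_eq = L / Σ(b_i/K_i) = 19.58 / 1409 = 0.01390 m/day.
Q = K_eq · A · (Δh/L) = 0.01390 × 1590 × (6.28/19.58) = 7.089 m³/day.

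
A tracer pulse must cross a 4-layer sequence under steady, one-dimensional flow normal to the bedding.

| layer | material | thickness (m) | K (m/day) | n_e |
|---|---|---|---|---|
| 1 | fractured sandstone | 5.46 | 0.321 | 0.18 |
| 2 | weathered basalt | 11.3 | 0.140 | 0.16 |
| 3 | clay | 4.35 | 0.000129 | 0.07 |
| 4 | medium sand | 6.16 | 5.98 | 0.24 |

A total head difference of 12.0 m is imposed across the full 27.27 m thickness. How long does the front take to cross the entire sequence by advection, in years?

With flow normal to the layers, continuity requires the same specific discharge q through every layer.
Σ(b_i/K_i) = 5.46/0.321 + 11.3/0.140 + 4.35/0.000129 + 6.16/5.98 = 33820 d.
q = Δh / Σ(b_i/K_i) = 12.0 / 33820 = 0.0003548 m/day.
In each layer the seepage velocity is v_i = q/n_i, so the layer transit time is t_i = b_i·n_i / q:
  layer 1 (fractured sandstone): t_1 = 5.46 × 0.18 / 0.0003548 = 2770 d
  layer 2 (weathered basalt): t_2 = 11.3 × 0.16 / 0.0003548 = 5095 d
  layer 3 (clay): t_3 = 4.35 × 0.07 / 0.0003548 = 858.2 d
  layer 4 (medium sand): t_4 = 6.16 × 0.24 / 0.0003548 = 4167 d
Total t = Σ t_i = 12890 days = 35.29 years.

35.3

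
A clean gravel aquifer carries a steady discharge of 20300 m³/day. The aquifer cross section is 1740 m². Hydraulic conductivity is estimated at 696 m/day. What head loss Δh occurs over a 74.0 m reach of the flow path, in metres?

From Q = K·A·i, i = Q / (K·A) = 20300 / (696.0 × 1740) = 0.01676.
Head loss Δh = i · L = 0.01676 × 74.0 = 1.240 m.

1.24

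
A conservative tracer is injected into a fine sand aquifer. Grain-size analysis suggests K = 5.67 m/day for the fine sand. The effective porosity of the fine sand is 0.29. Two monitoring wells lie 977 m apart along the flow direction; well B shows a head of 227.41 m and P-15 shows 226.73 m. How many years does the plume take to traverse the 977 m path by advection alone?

197

Hydraulic gradient i = (227.41 − 226.73) / 977 = 0.68 / 977 = 0.0006960.
Darcy flux q = K · i = 5.670 × 0.0006960 = 0.003946 m/day.
Seepage velocity v = q / n_e = 0.003946 / 0.29 = 0.01361 m/day.
Travel time t = L / v = 977 / 0.01361 = 71795 days = 196.6 years.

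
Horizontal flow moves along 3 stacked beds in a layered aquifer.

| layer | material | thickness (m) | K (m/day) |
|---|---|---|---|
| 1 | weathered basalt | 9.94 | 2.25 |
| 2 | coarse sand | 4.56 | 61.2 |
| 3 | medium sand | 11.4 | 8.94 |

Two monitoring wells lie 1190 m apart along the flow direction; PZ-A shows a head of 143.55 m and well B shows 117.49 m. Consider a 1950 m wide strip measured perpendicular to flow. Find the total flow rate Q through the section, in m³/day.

17200

Flow is parallel to layering, so each bed carries its own Darcy discharge and the transmissivities add.
Σ(K_i·b_i) = 2.25×9.94 + 61.2×4.56 + 8.94×11.4 = 403.4 m²/day.
Hydraulic gradient i = (143.55 − 117.49) / 1190 = 26.06 / 1190 = 0.02190.
Q = Σ(K_i·b_i) · W · i = 403.4 × 1950 × 0.02190 = 17225 m³/day.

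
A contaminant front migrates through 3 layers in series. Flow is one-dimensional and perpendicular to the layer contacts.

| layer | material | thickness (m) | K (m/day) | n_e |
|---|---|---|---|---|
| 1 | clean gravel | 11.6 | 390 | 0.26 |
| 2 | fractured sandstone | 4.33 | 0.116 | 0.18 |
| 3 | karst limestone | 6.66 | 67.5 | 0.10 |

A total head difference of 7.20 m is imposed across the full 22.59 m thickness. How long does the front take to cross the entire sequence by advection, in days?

23.2

With flow normal to the layers, continuity requires the same specific discharge q through every layer.
Σ(b_i/K_i) = 11.6/390 + 4.33/0.116 + 6.66/67.5 = 37.46 d.
q = Δh / Σ(b_i/K_i) = 7.20 / 37.46 = 0.1922 m/day.
In each layer the seepage velocity is v_i = q/n_i, so the layer transit time is t_i = b_i·n_i / q:
  layer 1 (clean gravel): t_1 = 11.6 × 0.26 / 0.1922 = 15.69 d
  layer 2 (fractured sandstone): t_2 = 4.33 × 0.18 / 0.1922 = 4.055 d
  layer 3 (karst limestone): t_3 = 6.66 × 0.10 / 0.1922 = 3.465 d
Total t = Σ t_i = 23.21 days.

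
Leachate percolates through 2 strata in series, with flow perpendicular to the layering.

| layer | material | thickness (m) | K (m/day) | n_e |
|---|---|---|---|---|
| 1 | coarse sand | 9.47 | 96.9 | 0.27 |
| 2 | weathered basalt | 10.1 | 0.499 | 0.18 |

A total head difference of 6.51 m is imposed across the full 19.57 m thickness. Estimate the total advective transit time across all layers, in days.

13.7

With flow normal to the layers, continuity requires the same specific discharge q through every layer.
Σ(b_i/K_i) = 9.47/96.9 + 10.1/0.499 = 20.34 d.
q = Δh / Σ(b_i/K_i) = 6.51 / 20.34 = 0.3201 m/day.
In each layer the seepage velocity is v_i = q/n_i, so the layer transit time is t_i = b_i·n_i / q:
  layer 1 (coarse sand): t_1 = 9.47 × 0.27 / 0.3201 = 7.988 d
  layer 2 (weathered basalt): t_2 = 10.1 × 0.18 / 0.3201 = 5.680 d
Total t = Σ t_i = 13.67 days.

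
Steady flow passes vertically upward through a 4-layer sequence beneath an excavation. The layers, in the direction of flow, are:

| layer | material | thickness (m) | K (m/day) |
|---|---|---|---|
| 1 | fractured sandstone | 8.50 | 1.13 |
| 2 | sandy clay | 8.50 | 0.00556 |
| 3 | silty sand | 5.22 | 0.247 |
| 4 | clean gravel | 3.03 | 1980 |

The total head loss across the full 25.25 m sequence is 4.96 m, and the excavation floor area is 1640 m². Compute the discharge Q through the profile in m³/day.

5.22

Flow is perpendicular to layering, so the layers act in series and the equivalent K is the thickness-weighted harmonic mean.
Total thickness L = 8.50 + 8.50 + 5.22 + 3.03 = 25.25 m.
Σ(b_i/K_i) = 8.50/1.13 + 8.50/0.00556 + 5.22/0.247 + 3.03/1980 = 1557 d.
K_eq = L / Σ(b_i/K_i) = 25.25 / 1557 = 0.01621 m/day.
Q = K_eq · A · (Δh/L) = 0.01621 × 1640 × (4.96/25.25) = 5.223 m³/day.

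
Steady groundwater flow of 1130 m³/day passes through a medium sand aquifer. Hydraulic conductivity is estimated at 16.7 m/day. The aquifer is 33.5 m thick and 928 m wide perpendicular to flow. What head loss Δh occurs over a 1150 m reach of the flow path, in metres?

Cross-sectional area A = 928 × 33.5 = 31088 m².
From Q = K·A·i, i = Q / (K·A) = 1130 / (16.70 × 31088) = 0.002177.
Head loss Δh = i · L = 0.002177 × 1150 = 2.503 m.

2.50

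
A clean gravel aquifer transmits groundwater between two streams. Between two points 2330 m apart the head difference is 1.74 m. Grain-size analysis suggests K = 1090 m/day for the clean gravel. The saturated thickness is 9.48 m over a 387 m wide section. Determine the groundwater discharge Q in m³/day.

2990

Cross-sectional area A = 387 × 9.48 = 3669 m².
Hydraulic gradient i = Δh / L = 1.74 / 2330 = 0.0007468.
Darcy's law: Q = K · A · i = 1090 × 3669 × 0.0007468 = 2986 m³/day.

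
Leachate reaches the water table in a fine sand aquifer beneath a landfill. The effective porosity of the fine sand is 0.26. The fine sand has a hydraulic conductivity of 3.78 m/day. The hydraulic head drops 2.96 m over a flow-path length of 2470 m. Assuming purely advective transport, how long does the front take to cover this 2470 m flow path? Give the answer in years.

Hydraulic gradient i = Δh / L = 2.96 / 2470 = 0.001198.
Darcy flux q = K · i = 3.780 × 0.001198 = 0.004530 m/day.
Seepage velocity v = q / n_e = 0.004530 / 0.26 = 0.01742 m/day.
Travel time t = L / v = 2470 / 0.01742 = 1.418e+05 days = 388.1 years.

388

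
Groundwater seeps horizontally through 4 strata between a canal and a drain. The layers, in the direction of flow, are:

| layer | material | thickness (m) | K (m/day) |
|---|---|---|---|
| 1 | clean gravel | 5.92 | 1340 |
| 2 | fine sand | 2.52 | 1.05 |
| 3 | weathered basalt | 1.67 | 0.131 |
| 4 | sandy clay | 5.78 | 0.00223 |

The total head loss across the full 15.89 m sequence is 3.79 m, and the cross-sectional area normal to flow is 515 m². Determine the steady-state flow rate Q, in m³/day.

0.749

Flow is perpendicular to layering, so the layers act in series and the equivalent K is the thickness-weighted harmonic mean.
Total thickness L = 5.92 + 2.52 + 1.67 + 5.78 = 15.89 m.
Σ(b_i/K_i) = 5.92/1340 + 2.52/1.05 + 1.67/0.131 + 5.78/0.00223 = 2607 d.
K_eq = L / Σ(b_i/K_i) = 15.89 / 2607 = 0.006095 m/day.
Q = K_eq · A · (Δh/L) = 0.006095 × 515 × (3.79/15.89) = 0.7487 m³/day.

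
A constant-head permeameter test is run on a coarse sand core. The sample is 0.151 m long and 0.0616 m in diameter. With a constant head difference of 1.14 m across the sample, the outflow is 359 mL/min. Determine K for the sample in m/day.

Cross-sectional area A = π·(d/2)² = π × (0.0616/2)² = 0.002980 m².
Convert discharge: 359 mL/min = 5.983e-06 m³/s.
Darcy's law rearranged: K = Q·L / (A·Δh) = 5.983e-06 × 0.151 / (0.002980 × 1.14) = 0.0002659 m/s = 22.98 m/day.

23.0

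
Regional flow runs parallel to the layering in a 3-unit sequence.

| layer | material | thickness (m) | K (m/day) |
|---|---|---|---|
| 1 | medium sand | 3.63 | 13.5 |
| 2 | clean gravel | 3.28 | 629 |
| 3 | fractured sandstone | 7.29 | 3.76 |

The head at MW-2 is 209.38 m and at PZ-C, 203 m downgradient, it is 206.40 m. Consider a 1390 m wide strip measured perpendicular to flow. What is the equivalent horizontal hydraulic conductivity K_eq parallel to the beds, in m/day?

Flow is parallel to layering, so each bed carries its own Darcy discharge and the transmissivities add.
Σ(K_i·b_i) = 13.5×3.63 + 629×3.28 + 3.76×7.29 = 2140 m²/day.
Total thickness b = 14.20 m, so K_eq = Σ(K_i·b_i)/b = 150.7 m/day.

151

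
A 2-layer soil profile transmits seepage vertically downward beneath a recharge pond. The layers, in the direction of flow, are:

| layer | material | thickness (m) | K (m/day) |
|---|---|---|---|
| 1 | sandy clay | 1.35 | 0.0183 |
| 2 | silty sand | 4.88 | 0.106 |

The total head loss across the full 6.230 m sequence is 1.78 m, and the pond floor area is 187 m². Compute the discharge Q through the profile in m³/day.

2.78

Flow is perpendicular to layering, so the layers act in series and the equivalent K is the thickness-weighted harmonic mean.
Total thickness L = 1.35 + 4.88 = 6.230 m.
Σ(b_i/K_i) = 1.35/0.0183 + 4.88/0.106 = 119.8 d.
K_eq = L / Σ(b_i/K_i) = 6.230 / 119.8 = 0.05200 m/day.
Q = K_eq · A · (Δh/L) = 0.05200 × 187 × (1.78/6.230) = 2.778 m³/day.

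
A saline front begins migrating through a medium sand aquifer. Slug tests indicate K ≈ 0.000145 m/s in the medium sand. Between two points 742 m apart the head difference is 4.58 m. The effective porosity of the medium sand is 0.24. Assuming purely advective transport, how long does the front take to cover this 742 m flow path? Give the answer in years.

6.30

Convert K: 0.000145 m/s × 86400 = 12.53 m/day.
Hydraulic gradient i = Δh / L = 4.58 / 742 = 0.006173.
Darcy flux q = K · i = 12.53 × 0.006173 = 0.07733 m/day.
Seepage velocity v = q / n_e = 0.07733 / 0.24 = 0.3222 m/day.
Travel time t = L / v = 742 / 0.3222 = 2303 days = 6.305 years.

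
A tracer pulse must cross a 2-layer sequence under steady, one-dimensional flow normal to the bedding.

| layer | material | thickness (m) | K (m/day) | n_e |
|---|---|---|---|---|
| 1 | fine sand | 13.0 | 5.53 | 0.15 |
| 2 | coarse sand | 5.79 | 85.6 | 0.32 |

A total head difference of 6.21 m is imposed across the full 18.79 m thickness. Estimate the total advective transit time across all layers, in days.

With flow normal to the layers, continuity requires the same specific discharge q through every layer.
Σ(b_i/K_i) = 13.0/5.53 + 5.79/85.6 = 2.418 d.
q = Δh / Σ(b_i/K_i) = 6.21 / 2.418 = 2.568 m/day.
In each layer the seepage velocity is v_i = q/n_i, so the layer transit time is t_i = b_i·n_i / q:
  layer 1 (fine sand): t_1 = 13.0 × 0.15 / 2.568 = 0.7594 d
  layer 2 (coarse sand): t_2 = 5.79 × 0.32 / 2.568 = 0.7216 d
Total t = Σ t_i = 1.481 days.

1.48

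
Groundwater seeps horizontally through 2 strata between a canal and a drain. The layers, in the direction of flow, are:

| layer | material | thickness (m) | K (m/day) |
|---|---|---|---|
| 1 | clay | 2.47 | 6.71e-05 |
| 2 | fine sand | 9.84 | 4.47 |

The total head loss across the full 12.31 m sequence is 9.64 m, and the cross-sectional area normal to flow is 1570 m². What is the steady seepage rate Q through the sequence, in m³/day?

Flow is perpendicular to layering, so the layers act in series and the equivalent K is the thickness-weighted harmonic mean.
Total thickness L = 2.47 + 9.84 = 12.31 m.
Σ(b_i/K_i) = 2.47/6.71e-05 + 9.84/4.47 = 36813 d.
K_eq = L / Σ(b_i/K_i) = 12.31 / 36813 = 0.0003344 m/day.
Q = K_eq · A · (Δh/L) = 0.0003344 × 1570 × (9.64/12.31) = 0.4111 m³/day.

0.411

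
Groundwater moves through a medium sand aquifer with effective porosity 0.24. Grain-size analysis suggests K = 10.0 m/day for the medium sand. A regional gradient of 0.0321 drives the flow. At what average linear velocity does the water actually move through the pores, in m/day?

1.34

Hydraulic gradient i = 0.0321.
Darcy flux q = K · i = 10.00 × 0.03210 = 0.3210 m/day.
Seepage velocity v = q / n_e = 0.3210 / 0.24 = 1.337 m/day.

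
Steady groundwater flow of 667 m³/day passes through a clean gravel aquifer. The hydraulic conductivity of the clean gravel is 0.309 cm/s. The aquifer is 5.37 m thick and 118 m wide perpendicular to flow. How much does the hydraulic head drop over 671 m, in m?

2.65

Convert K: 0.309 cm/s × 864 = 267.0 m/day.
Cross-sectional area A = 118 × 5.37 = 633.7 m².
From Q = K·A·i, i = Q / (K·A) = 667 / (267.0 × 633.7) = 0.003943.
Head loss Δh = i · L = 0.003943 × 671 = 2.646 m.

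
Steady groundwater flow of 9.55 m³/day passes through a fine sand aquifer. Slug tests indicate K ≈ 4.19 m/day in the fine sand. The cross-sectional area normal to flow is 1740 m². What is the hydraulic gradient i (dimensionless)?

From Q = K·A·i, i = Q / (K·A) = 9.55 / (4.190 × 1740) = 0.001310.

0.00131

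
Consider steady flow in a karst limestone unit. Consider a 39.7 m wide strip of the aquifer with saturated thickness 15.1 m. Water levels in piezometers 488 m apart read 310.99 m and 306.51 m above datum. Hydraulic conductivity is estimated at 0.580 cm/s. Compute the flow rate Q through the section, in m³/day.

Convert K: 0.580 cm/s × 864 = 501.1 m/day.
Cross-sectional area A = 39.7 × 15.1 = 599.5 m².
Hydraulic gradient i = (310.99 − 306.51) / 488 = 4.48 / 488 = 0.009180.
Darcy's law: Q = K · A · i = 501.1 × 599.5 × 0.009180 = 2758 m³/day.

2760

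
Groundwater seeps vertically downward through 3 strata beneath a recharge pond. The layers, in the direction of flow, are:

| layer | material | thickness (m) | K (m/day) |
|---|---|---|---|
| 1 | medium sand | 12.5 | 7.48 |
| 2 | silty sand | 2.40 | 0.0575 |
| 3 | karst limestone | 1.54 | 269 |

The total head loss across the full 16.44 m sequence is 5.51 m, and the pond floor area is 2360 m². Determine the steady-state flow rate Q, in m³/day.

Flow is perpendicular to layering, so the layers act in series and the equivalent K is the thickness-weighted harmonic mean.
Total thickness L = 12.5 + 2.40 + 1.54 = 16.44 m.
Σ(b_i/K_i) = 12.5/7.48 + 2.40/0.0575 + 1.54/269 = 43.42 d.
K_eq = L / Σ(b_i/K_i) = 16.44 / 43.42 = 0.3787 m/day.
Q = K_eq · A · (Δh/L) = 0.3787 × 2360 × (5.51/16.44) = 299.5 m³/day.

300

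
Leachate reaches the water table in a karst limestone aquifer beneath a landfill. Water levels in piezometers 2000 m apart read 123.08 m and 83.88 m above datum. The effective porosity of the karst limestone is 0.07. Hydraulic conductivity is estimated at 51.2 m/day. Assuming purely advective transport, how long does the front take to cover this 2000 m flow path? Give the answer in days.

Hydraulic gradient i = (123.08 − 83.88) / 2000 = 39.2 / 2000 = 0.01960.
Darcy flux q = K · i = 51.20 × 0.01960 = 1.004 m/day.
Seepage velocity v = q / n_e = 1.004 / 0.07 = 14.34 m/day.
Travel time t = L / v = 2000 / 14.34 = 139.5 days.

140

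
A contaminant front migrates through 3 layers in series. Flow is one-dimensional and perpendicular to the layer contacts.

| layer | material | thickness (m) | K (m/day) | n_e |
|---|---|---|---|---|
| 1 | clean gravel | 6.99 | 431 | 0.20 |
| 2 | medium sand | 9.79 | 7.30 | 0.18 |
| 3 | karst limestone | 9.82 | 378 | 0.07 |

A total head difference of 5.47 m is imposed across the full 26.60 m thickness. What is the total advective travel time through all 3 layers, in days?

With flow normal to the layers, continuity requires the same specific discharge q through every layer.
Σ(b_i/K_i) = 6.99/431 + 9.79/7.30 + 9.82/378 = 1.383 d.
q = Δh / Σ(b_i/K_i) = 5.47 / 1.383 = 3.954 m/day.
In each layer the seepage velocity is v_i = q/n_i, so the layer transit time is t_i = b_i·n_i / q:
  layer 1 (clean gravel): t_1 = 6.99 × 0.20 / 3.954 = 0.3535 d
  layer 2 (medium sand): t_2 = 9.79 × 0.18 / 3.954 = 0.4456 d
  layer 3 (karst limestone): t_3 = 9.82 × 0.07 / 3.954 = 0.1738 d
Total t = Σ t_i = 0.9730 days.

0.973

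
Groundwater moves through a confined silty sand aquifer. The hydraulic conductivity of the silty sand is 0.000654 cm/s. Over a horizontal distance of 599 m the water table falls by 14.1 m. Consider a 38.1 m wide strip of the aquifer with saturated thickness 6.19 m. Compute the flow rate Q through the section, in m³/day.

3.14

Convert K: 0.000654 cm/s × 864 = 0.5651 m/day.
Cross-sectional area A = 38.1 × 6.19 = 235.8 m².
Hydraulic gradient i = Δh / L = 14.1 / 599 = 0.02354.
Darcy's law: Q = K · A · i = 0.5651 × 235.8 × 0.02354 = 3.137 m³/day.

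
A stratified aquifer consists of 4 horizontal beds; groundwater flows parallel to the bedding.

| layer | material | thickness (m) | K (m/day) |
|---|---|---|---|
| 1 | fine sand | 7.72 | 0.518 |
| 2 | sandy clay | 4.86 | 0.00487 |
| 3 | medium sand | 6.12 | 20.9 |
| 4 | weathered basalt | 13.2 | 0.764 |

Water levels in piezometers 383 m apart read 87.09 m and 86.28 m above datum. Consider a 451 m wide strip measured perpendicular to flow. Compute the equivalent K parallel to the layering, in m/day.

4.45

Flow is parallel to layering, so each bed carries its own Darcy discharge and the transmissivities add.
Σ(K_i·b_i) = 0.518×7.72 + 0.00487×4.86 + 20.9×6.12 + 0.764×13.2 = 142.0 m²/day.
Total thickness b = 31.90 m, so K_eq = Σ(K_i·b_i)/b = 4.452 m/day.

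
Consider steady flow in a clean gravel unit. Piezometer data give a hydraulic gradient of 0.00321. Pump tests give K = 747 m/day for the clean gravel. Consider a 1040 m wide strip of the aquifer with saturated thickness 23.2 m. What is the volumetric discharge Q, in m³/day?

57900

Cross-sectional area A = 1040 × 23.2 = 24128 m².
Hydraulic gradient i = 0.00321.
Darcy's law: Q = K · A · i = 747.0 × 24128 × 0.003210 = 57856 m³/day.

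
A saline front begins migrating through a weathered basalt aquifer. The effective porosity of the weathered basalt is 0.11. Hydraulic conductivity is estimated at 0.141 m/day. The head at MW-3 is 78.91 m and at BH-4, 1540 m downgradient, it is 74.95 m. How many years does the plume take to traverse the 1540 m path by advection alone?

1280

Hydraulic gradient i = (78.91 − 74.95) / 1540 = 3.96 / 1540 = 0.002571.
Darcy flux q = K · i = 0.1410 × 0.002571 = 0.0003626 m/day.
Seepage velocity v = q / n_e = 0.0003626 / 0.11 = 0.003296 m/day.
Travel time t = L / v = 1540 / 0.003296 = 4.672e+05 days = 1279 years.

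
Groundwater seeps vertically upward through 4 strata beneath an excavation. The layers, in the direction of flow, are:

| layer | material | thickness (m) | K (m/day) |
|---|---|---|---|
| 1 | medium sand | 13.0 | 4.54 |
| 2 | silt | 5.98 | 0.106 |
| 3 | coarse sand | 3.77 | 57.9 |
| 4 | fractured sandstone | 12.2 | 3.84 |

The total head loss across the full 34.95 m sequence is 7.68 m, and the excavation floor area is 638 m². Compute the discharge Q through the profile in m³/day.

Flow is perpendicular to layering, so the layers act in series and the equivalent K is the thickness-weighted harmonic mean.
Total thickness L = 13.0 + 5.98 + 3.77 + 12.2 = 34.95 m.
Σ(b_i/K_i) = 13.0/4.54 + 5.98/0.106 + 3.77/57.9 + 12.2/3.84 = 62.52 d.
K_eq = L / Σ(b_i/K_i) = 34.95 / 62.52 = 0.5590 m/day.
Q = K_eq · A · (Δh/L) = 0.5590 × 638 × (7.68/34.95) = 78.37 m³/day.

78.4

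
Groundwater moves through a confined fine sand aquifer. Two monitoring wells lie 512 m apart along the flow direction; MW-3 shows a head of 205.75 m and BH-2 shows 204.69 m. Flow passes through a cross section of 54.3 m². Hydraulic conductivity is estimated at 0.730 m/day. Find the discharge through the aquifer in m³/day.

Hydraulic gradient i = (205.75 − 204.69) / 512 = 1.06 / 512 = 0.002070.
Darcy's law: Q = K · A · i = 0.7300 × 54.30 × 0.002070 = 0.08207 m³/day.

0.0821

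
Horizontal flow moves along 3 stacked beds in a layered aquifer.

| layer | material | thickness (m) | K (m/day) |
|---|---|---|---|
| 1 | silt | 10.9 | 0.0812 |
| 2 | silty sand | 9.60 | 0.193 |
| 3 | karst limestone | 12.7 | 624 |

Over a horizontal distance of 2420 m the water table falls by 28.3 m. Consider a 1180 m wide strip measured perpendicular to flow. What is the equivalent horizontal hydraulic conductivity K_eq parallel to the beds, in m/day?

239

Flow is parallel to layering, so each bed carries its own Darcy discharge and the transmissivities add.
Σ(K_i·b_i) = 0.0812×10.9 + 0.193×9.60 + 624×12.7 = 7928 m²/day.
Total thickness b = 33.20 m, so K_eq = Σ(K_i·b_i)/b = 238.8 m/day.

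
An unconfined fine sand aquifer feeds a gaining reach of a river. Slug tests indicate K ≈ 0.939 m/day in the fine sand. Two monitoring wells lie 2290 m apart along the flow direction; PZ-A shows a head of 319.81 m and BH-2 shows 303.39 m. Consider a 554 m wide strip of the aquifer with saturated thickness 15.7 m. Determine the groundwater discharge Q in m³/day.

Cross-sectional area A = 554 × 15.7 = 8698 m².
Hydraulic gradient i = (319.81 − 303.39) / 2290 = 16.42 / 2290 = 0.007170.
Darcy's law: Q = K · A · i = 0.9390 × 8698 × 0.007170 = 58.56 m³/day.

58.6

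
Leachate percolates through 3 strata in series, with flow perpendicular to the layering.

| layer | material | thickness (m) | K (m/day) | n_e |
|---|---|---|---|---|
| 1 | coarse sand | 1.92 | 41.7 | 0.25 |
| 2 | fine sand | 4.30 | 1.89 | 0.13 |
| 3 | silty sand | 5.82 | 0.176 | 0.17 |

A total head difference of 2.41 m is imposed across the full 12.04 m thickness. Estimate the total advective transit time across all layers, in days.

29.8

With flow normal to the layers, continuity requires the same specific discharge q through every layer.
Σ(b_i/K_i) = 1.92/41.7 + 4.30/1.89 + 5.82/0.176 = 35.39 d.
q = Δh / Σ(b_i/K_i) = 2.41 / 35.39 = 0.06810 m/day.
In each layer the seepage velocity is v_i = q/n_i, so the layer transit time is t_i = b_i·n_i / q:
  layer 1 (coarse sand): t_1 = 1.92 × 0.25 / 0.06810 = 7.049 d
  layer 2 (fine sand): t_2 = 4.30 × 0.13 / 0.06810 = 8.209 d
  layer 3 (silty sand): t_3 = 5.82 × 0.17 / 0.06810 = 14.53 d
Total t = Σ t_i = 29.79 days.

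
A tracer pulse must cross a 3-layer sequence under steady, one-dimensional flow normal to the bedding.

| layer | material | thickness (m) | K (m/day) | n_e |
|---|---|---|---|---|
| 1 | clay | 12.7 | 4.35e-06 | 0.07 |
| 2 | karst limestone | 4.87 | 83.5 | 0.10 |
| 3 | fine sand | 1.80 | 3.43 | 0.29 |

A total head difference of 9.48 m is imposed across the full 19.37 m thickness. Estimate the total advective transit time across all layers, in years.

With flow normal to the layers, continuity requires the same specific discharge q through every layer.
Σ(b_i/K_i) = 12.7/4.35e-06 + 4.87/83.5 + 1.80/3.43 = 2.920e+06 d.
q = Δh / Σ(b_i/K_i) = 9.48 / 2.920e+06 = 3.247e-06 m/day.
In each layer the seepage velocity is v_i = q/n_i, so the layer transit time is t_i = b_i·n_i / q:
  layer 1 (clay): t_1 = 12.7 × 0.07 / 3.247e-06 = 2.738e+05 d
  layer 2 (karst limestone): t_2 = 4.87 × 0.10 / 3.247e-06 = 1.500e+05 d
  layer 3 (fine sand): t_3 = 1.80 × 0.29 / 3.247e-06 = 1.608e+05 d
Total t = Σ t_i = 5.845e+05 days = 1600 years.

1600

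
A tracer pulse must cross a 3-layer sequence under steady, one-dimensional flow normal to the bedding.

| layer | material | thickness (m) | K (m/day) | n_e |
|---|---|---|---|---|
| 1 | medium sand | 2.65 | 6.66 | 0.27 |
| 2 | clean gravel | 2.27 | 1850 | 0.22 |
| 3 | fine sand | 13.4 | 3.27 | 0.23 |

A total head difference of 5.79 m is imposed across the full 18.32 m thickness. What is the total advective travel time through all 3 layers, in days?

With flow normal to the layers, continuity requires the same specific discharge q through every layer.
Σ(b_i/K_i) = 2.65/6.66 + 2.27/1850 + 13.4/3.27 = 4.497 d.
q = Δh / Σ(b_i/K_i) = 5.79 / 4.497 = 1.288 m/day.
In each layer the seepage velocity is v_i = q/n_i, so the layer transit time is t_i = b_i·n_i / q:
  layer 1 (medium sand): t_1 = 2.65 × 0.27 / 1.288 = 0.5557 d
  layer 2 (clean gravel): t_2 = 2.27 × 0.22 / 1.288 = 0.3879 d
  layer 3 (fine sand): t_3 = 13.4 × 0.23 / 1.288 = 2.394 d
Total t = Σ t_i = 3.337 days.

3.34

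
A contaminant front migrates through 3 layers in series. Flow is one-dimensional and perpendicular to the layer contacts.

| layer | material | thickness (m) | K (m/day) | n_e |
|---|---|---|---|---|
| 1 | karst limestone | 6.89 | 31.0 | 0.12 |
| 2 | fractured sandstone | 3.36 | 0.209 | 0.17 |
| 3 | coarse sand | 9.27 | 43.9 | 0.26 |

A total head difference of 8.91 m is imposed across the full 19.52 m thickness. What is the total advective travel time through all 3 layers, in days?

With flow normal to the layers, continuity requires the same specific discharge q through every layer.
Σ(b_i/K_i) = 6.89/31.0 + 3.36/0.209 + 9.27/43.9 = 16.51 d.
q = Δh / Σ(b_i/K_i) = 8.91 / 16.51 = 0.5397 m/day.
In each layer the seepage velocity is v_i = q/n_i, so the layer transit time is t_i = b_i·n_i / q:
  layer 1 (karst limestone): t_1 = 6.89 × 0.12 / 0.5397 = 1.532 d
  layer 2 (fractured sandstone): t_2 = 3.36 × 0.17 / 0.5397 = 1.058 d
  layer 3 (coarse sand): t_3 = 9.27 × 0.26 / 0.5397 = 4.466 d
Total t = Σ t_i = 7.056 days.

7.06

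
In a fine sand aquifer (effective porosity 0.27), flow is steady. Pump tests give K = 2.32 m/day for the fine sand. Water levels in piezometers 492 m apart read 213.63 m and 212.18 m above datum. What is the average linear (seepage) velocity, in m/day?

0.0253

Hydraulic gradient i = (213.63 − 212.18) / 492 = 1.45 / 492 = 0.002947.
Darcy flux q = K · i = 2.320 × 0.002947 = 0.006837 m/day.
Seepage velocity v = q / n_e = 0.006837 / 0.27 = 0.02532 m/day.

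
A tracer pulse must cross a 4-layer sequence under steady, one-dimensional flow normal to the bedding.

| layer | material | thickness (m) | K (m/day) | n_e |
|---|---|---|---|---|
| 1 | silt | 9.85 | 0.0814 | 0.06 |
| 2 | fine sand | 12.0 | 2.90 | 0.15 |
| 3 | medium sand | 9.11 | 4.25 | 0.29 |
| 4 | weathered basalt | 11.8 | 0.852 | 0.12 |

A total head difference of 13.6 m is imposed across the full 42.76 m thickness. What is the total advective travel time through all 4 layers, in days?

With flow normal to the layers, continuity requires the same specific discharge q through every layer.
Σ(b_i/K_i) = 9.85/0.0814 + 12.0/2.90 + 9.11/4.25 + 11.8/0.852 = 141.1 d.
q = Δh / Σ(b_i/K_i) = 13.6 / 141.1 = 0.09636 m/day.
In each layer the seepage velocity is v_i = q/n_i, so the layer transit time is t_i = b_i·n_i / q:
  layer 1 (silt): t_1 = 9.85 × 0.06 / 0.09636 = 6.133 d
  layer 2 (fine sand): t_2 = 12.0 × 0.15 / 0.09636 = 18.68 d
  layer 3 (medium sand): t_3 = 9.11 × 0.29 / 0.09636 = 27.42 d
  layer 4 (weathered basalt): t_4 = 11.8 × 0.12 / 0.09636 = 14.70 d
Total t = Σ t_i = 66.93 days.

66.9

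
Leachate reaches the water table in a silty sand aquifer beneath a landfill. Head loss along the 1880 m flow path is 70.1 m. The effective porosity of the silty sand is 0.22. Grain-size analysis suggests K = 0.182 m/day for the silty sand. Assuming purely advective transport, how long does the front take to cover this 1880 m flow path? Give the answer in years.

167

Hydraulic gradient i = Δh / L = 70.1 / 1880 = 0.03729.
Darcy flux q = K · i = 0.1820 × 0.03729 = 0.006786 m/day.
Seepage velocity v = q / n_e = 0.006786 / 0.22 = 0.03085 m/day.
Travel time t = L / v = 1880 / 0.03085 = 60947 days = 166.9 years.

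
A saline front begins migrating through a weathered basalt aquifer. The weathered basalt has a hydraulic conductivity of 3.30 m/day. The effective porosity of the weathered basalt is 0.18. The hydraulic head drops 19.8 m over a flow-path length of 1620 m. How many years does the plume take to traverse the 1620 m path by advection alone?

19.8

Hydraulic gradient i = Δh / L = 19.8 / 1620 = 0.01222.
Darcy flux q = K · i = 3.300 × 0.01222 = 0.04033 m/day.
Seepage velocity v = q / n_e = 0.04033 / 0.18 = 0.2241 m/day.
Travel time t = L / v = 1620 / 0.2241 = 7230 days = 19.79 years.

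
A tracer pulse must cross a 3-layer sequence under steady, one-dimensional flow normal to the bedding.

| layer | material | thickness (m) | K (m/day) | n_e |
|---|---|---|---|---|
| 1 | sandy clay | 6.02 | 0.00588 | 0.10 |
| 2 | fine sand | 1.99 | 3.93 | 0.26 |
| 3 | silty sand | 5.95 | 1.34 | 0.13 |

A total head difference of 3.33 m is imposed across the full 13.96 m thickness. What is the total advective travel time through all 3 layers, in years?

With flow normal to the layers, continuity requires the same specific discharge q through every layer.
Σ(b_i/K_i) = 6.02/0.00588 + 1.99/3.93 + 5.95/1.34 = 1029 d.
q = Δh / Σ(b_i/K_i) = 3.33 / 1029 = 0.003237 m/day.
In each layer the seepage velocity is v_i = q/n_i, so the layer transit time is t_i = b_i·n_i / q:
  layer 1 (sandy clay): t_1 = 6.02 × 0.10 / 0.003237 = 186.0 d
  layer 2 (fine sand): t_2 = 1.99 × 0.26 / 0.003237 = 159.8 d
  layer 3 (silty sand): t_3 = 5.95 × 0.13 / 0.003237 = 239.0 d
Total t = Σ t_i = 584.8 days = 1.601 years.

1.60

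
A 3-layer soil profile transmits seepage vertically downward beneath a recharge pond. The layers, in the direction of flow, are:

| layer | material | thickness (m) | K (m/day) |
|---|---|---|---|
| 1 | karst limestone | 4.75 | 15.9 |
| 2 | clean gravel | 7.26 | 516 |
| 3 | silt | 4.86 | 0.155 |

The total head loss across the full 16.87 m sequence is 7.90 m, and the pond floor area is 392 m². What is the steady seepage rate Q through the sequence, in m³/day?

Flow is perpendicular to layering, so the layers act in series and the equivalent K is the thickness-weighted harmonic mean.
Total thickness L = 4.75 + 7.26 + 4.86 = 16.87 m.
Σ(b_i/K_i) = 4.75/15.9 + 7.26/516 + 4.86/0.155 = 31.67 d.
K_eq = L / Σ(b_i/K_i) = 16.87 / 31.67 = 0.5327 m/day.
Q = K_eq · A · (Δh/L) = 0.5327 × 392 × (7.90/16.87) = 97.79 m³/day.

97.8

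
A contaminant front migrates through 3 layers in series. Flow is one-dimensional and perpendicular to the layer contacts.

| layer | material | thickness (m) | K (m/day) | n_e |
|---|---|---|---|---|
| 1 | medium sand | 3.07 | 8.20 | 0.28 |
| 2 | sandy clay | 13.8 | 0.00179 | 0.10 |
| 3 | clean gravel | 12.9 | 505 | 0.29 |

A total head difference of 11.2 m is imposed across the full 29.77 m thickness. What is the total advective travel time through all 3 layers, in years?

11.3

With flow normal to the layers, continuity requires the same specific discharge q through every layer.
Σ(b_i/K_i) = 3.07/8.20 + 13.8/0.00179 + 12.9/505 = 7710 d.
q = Δh / Σ(b_i/K_i) = 11.2 / 7710 = 0.001453 m/day.
In each layer the seepage velocity is v_i = q/n_i, so the layer transit time is t_i = b_i·n_i / q:
  layer 1 (medium sand): t_1 = 3.07 × 0.28 / 0.001453 = 591.7 d
  layer 2 (sandy clay): t_2 = 13.8 × 0.10 / 0.001453 = 950.0 d
  layer 3 (clean gravel): t_3 = 12.9 × 0.29 / 0.001453 = 2575 d
Total t = Σ t_i = 4117 days = 11.27 years.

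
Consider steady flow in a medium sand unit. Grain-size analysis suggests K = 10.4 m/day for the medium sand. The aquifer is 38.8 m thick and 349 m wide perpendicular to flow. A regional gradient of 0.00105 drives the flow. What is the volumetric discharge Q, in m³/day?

Cross-sectional area A = 349 × 38.8 = 13541 m².
Hydraulic gradient i = 0.00105.
Darcy's law: Q = K · A · i = 10.40 × 13541 × 0.001050 = 147.9 m³/day.

148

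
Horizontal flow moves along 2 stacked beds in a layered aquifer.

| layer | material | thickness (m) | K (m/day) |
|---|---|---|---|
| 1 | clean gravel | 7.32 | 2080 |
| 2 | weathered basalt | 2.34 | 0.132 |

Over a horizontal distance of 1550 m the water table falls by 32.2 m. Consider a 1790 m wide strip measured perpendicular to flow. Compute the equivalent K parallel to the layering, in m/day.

Flow is parallel to layering, so each bed carries its own Darcy discharge and the transmissivities add.
Σ(K_i·b_i) = 2080×7.32 + 0.132×2.34 = 15226 m²/day.
Total thickness b = 9.660 m, so K_eq = Σ(K_i·b_i)/b = 1576 m/day.

1580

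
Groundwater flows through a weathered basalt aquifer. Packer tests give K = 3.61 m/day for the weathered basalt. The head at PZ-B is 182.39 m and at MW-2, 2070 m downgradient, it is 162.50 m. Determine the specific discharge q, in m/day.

Hydraulic gradient i = (182.39 − 162.50) / 2070 = 19.89 / 2070 = 0.009609.
Specific discharge q = K · i = 3.610 × 0.009609 = 0.03469 m/day.

0.0347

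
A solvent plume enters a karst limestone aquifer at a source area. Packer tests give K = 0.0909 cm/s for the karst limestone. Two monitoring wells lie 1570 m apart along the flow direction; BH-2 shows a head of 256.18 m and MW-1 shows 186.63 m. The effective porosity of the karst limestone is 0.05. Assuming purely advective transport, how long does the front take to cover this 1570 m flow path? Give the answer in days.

Convert K: 0.0909 cm/s × 864 = 78.54 m/day.
Hydraulic gradient i = (256.18 − 186.63) / 1570 = 69.55 / 1570 = 0.04430.
Darcy flux q = K · i = 78.54 × 0.04430 = 3.479 m/day.
Seepage velocity v = q / n_e = 3.479 / 0.05 = 69.58 m/day.
Travel time t = L / v = 1570 / 69.58 = 22.56 days.

22.6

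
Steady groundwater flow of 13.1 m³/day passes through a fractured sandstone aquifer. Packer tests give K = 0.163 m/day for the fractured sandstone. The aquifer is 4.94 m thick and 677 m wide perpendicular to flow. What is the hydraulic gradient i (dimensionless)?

0.0240

Cross-sectional area A = 677 × 4.94 = 3344 m².
From Q = K·A·i, i = Q / (K·A) = 13.1 / (0.1630 × 3344) = 0.02403.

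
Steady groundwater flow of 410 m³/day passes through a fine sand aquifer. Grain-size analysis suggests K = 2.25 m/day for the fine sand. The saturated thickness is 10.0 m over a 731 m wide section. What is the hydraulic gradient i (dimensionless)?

0.0249

Cross-sectional area A = 731 × 10.0 = 7310 m².
From Q = K·A·i, i = Q / (K·A) = 410 / (2.250 × 7310) = 0.02493.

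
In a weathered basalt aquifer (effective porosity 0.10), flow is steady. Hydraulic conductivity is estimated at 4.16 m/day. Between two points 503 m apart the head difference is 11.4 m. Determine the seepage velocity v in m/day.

Hydraulic gradient i = Δh / L = 11.4 / 503 = 0.02266.
Darcy flux q = K · i = 4.160 × 0.02266 = 0.09428 m/day.
Seepage velocity v = q / n_e = 0.09428 / 0.10 = 0.9428 m/day.

0.943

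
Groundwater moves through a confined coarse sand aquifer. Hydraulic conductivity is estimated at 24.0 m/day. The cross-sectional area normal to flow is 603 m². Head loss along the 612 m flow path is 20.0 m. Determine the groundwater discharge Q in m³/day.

473

Hydraulic gradient i = Δh / L = 20.0 / 612 = 0.03268.
Darcy's law: Q = K · A · i = 24.00 × 603.0 × 0.03268 = 472.9 m³/day.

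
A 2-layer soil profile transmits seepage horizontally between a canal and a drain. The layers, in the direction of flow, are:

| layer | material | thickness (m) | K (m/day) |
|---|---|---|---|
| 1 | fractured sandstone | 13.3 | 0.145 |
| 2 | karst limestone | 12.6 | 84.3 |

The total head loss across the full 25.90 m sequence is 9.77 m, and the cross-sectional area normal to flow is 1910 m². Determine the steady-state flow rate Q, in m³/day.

203

Flow is perpendicular to layering, so the layers act in series and the equivalent K is the thickness-weighted harmonic mean.
Total thickness L = 13.3 + 12.6 = 25.90 m.
Σ(b_i/K_i) = 13.3/0.145 + 12.6/84.3 = 91.87 d.
K_eq = L / Σ(b_i/K_i) = 25.90 / 91.87 = 0.2819 m/day.
Q = K_eq · A · (Δh/L) = 0.2819 × 1910 × (9.77/25.90) = 203.1 m³/day.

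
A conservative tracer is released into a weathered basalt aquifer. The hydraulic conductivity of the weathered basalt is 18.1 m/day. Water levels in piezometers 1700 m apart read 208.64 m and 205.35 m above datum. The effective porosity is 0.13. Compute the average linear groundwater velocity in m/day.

Hydraulic gradient i = (208.64 − 205.35) / 1700 = 3.29 / 1700 = 0.001935.
Darcy flux q = K · i = 18.10 × 0.001935 = 0.03503 m/day.
Seepage velocity v = q / n_e = 0.03503 / 0.13 = 0.2695 m/day.

0.269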